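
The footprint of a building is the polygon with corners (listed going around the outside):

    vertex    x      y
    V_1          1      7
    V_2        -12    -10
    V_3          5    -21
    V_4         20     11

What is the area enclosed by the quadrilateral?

Apply the shoelace formula: 2A = Σ (x_i·y_{i+1} − x_{i+1}·y_i), indices taken mod 4.
Cross-terms: 74, 302, 475, 129  ⇒  Σ = 980
Area = |Σ|/2 = 490.

490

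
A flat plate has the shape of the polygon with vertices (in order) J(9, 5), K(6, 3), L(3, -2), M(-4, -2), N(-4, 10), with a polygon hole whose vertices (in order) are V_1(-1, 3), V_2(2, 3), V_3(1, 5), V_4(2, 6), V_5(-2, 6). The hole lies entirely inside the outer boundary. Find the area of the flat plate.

Outer boundary:
J→K: (9)(3) − (6)(5) = -3
K→L: (6)(-2) − (3)(3) = -21
L→M: (3)(-2) − (-4)(-2) = -14
M→N: (-4)(10) − (-4)(-2) = -48
N→J: (-4)(5) − (9)(10) = -110
Σ = -196
Area = |Σ|/2 = 98.
Hole:
Apply the shoelace (surveyor's) formula: 2A = Σ (x_i·y_{i+1} − x_{i+1}·y_i), indices taken mod 5.
V_1→V_2: (-1)(3) − (2)(3) = -9
V_2→V_3: (2)(5) − (1)(3) = 7
V_3→V_4: (1)(6) − (2)(5) = -4
V_4→V_5: (2)(6) − (-2)(6) = 24
V_5→V_1: (-2)(3) − (-1)(6) = 0
Σ = 18
Area = |Σ|/2 = 9.
Net area = 98 − 9 = 89.

89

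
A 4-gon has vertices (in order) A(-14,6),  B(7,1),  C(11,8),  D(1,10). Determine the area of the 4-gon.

118.5

Σ = (-56) + (45) + (102) + (146) = 237
Area = |Σ|/2 = 118.5.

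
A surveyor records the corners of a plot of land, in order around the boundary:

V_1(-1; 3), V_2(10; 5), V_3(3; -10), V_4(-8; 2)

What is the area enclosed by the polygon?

123

Apply the surveyor's formula: 2A = Σ (x_i·y_{i+1} − x_{i+1}·y_i), indices taken mod 4.
V_1→V_2: (-1)(5) − (10)(3) = -35
V_2→V_3: (10)(-10) − (3)(5) = -115
V_3→V_4: (3)(2) − (-8)(-10) = -74
V_4→V_1: (-8)(3) − (-1)(2) = -22
Σ = -246
Area = |Σ|/2 = 123.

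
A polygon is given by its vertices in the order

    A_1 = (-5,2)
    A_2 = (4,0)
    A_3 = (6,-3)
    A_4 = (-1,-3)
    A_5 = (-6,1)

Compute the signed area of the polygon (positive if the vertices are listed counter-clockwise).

Apply Gauss's area formula: 2A = Σ (x_i·y_{i+1} − x_{i+1}·y_i), indices taken mod 5.
Σ = (-8) + (-12) + (-21) + (-19) + (-7) = -67
Signed area = Σ/2 = -33.5 (negative ⇒ clockwise traversal).

-33.5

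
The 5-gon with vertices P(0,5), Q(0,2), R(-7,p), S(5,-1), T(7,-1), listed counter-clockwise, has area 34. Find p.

Write out the shoelace sum; only the two edges meeting at R involve p:
2·Area = [(0·p − (-7)·2) + ((-7)·(-1) − 5·p)] + 37
       = -5·p + 58 = 68
⇒ p = -2.

-2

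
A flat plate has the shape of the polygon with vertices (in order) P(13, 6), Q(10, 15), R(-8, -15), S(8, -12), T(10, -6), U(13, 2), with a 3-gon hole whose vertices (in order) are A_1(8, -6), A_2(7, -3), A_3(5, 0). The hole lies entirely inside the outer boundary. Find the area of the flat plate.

Outer boundary:
Σ = (135) + (-30) + (216) + (72) + (98) + (52) = 543
Area = |Σ|/2 = 271.5.
Hole:
Apply the shoelace formula: 2A = Σ (x_i·y_{i+1} − x_{i+1}·y_i), indices taken mod 3.
Cross-terms: 18, 15, -30  ⇒  Σ = 3
Area = |Σ|/2 = 1.5.
Net area = 271.5 − 1.5 = 270.

270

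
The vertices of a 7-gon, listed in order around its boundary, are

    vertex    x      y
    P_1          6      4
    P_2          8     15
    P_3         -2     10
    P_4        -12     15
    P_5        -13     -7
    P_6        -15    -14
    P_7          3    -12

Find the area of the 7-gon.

460

Apply the shoelace (surveyor's) formula: 2A = Σ (x_i·y_{i+1} − x_{i+1}·y_i), indices taken mod 7.
Cross-terms: 58, 110, 90, 279, 77, 222, 84  ⇒  Σ = 920
Area = |Σ|/2 = 460.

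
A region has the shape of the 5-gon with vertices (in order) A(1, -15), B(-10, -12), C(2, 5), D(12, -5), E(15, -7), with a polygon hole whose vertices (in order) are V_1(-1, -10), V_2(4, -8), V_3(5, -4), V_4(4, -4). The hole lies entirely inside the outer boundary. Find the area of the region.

230.5

Outer boundary:
Apply the shoelace formula: 2A = Σ (x_i·y_{i+1} − x_{i+1}·y_i), indices taken mod 5.
Cross-terms: -162, -26, -70, -9, -218  ⇒  Σ = -485
Area = |Σ|/2 = 242.5.
Hole:
Apply the shoelace (surveyor's) formula: 2A = Σ (x_i·y_{i+1} − x_{i+1}·y_i), indices taken mod 4.
Cross-terms: 48, 24, -4, -44  ⇒  Σ = 24
Area = |Σ|/2 = 12.
Net area = 242.5 − 12 = 230.5.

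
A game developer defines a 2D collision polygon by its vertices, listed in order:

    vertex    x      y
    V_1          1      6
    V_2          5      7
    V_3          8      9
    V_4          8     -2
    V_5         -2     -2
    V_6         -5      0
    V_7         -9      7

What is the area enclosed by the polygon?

Apply the shoelace (surveyor's) formula: 2A = Σ (x_i·y_{i+1} − x_{i+1}·y_i), indices taken mod 7.
Σ = (-23) + (-11) + (-88) + (-20) + (-10) + (-35) + (-61) = -248
Area = |Σ|/2 = 124.

124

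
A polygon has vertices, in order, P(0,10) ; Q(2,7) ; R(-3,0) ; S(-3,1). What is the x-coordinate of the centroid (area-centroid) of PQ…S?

Apply Gauss's area formula. First the cross-terms c_i = x_i·y_{i+1} − x_{i+1}·y_i:
  -20, 21, -3, -30  ⇒  2A = -32, A = -16.
Then Σ (x_i + x_{i+1})·c_i = 47, so x̄ = 47 / (6·(-16)) = -47/96.

-47/96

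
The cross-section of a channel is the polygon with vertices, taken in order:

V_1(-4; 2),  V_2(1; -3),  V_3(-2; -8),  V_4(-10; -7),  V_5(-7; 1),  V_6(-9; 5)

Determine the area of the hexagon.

Apply Gauss's area formula: 2A = Σ (x_i·y_{i+1} − x_{i+1}·y_i), indices taken mod 6.
Σ = (10) + (-14) + (-66) + (-59) + (-26) + (2) = -153
Area = |Σ|/2 = 76.5.

76.5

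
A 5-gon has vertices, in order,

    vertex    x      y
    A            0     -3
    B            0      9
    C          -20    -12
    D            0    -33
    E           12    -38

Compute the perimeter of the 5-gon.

120

|AB| = √((0)² + (12)²) = √144 = 12
|BC| = √((-20)² + (-21)²) = √841 = 29
|CD| = √((20)² + (-21)²) = √841 = 29
|DE| = √((12)² + (-5)²) = √169 = 13
|EA| = √((-12)² + (35)²) = √1369 = 37
Perimeter = 12 + 29 + 29 + 13 + 37 = 120.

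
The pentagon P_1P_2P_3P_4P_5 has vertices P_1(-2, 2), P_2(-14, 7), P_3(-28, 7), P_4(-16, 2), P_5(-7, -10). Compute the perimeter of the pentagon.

|P_1P_2| = √((-12)² + (5)²) = √169 = 13
|P_2P_3| = √((-14)² + (0)²) = √196 = 14
|P_3P_4| = √((12)² + (-5)²) = √169 = 13
|P_4P_5| = √((9)² + (-12)²) = √225 = 15
|P_5P_1| = √((5)² + (12)²) = √169 = 13
Perimeter = 13 + 14 + 13 + 15 + 13 = 68.

68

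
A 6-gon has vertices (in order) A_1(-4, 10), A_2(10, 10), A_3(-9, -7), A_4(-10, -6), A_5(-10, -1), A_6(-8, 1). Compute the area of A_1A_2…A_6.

Apply the surveyor's formula: 2A = Σ (x_i·y_{i+1} − x_{i+1}·y_i), indices taken mod 6.
Cross-terms: -140, 20, -16, -50, -18, -76  ⇒  Σ = -280
Area = |Σ|/2 = 140.

140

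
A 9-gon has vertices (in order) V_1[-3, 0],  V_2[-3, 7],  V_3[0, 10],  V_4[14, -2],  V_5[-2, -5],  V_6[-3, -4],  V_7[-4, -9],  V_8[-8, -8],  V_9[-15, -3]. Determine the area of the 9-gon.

203

Apply the shoelace (surveyor's) formula: 2A = Σ (x_i·y_{i+1} − x_{i+1}·y_i), indices taken mod 9.
Σ = (-21) + (-30) + (-140) + (-74) + (-7) + (11) + (-40) + (-96) + (-9) = -406
Area = |Σ|/2 = 203.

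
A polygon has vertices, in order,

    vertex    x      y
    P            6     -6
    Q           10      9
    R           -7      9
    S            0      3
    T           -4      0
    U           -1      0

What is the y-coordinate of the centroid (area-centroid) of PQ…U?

Apply Gauss's area formula. First the cross-terms c_i = x_i·y_{i+1} − x_{i+1}·y_i:
  114, 153, -21, 12, 0, 6  ⇒  2A = 264, A = 132.
Then Σ (y_i + y_{i+1})·c_i = 2844, so ȳ = 2844 / (6·132) = 79/22.

79/22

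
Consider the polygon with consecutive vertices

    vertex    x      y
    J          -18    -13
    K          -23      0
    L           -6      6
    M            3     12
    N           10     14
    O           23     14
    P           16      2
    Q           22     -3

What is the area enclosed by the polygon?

698.5

Σ = (-299) + (-138) + (-90) + (-78) + (-182) + (-178) + (-92) + (-340) = -1397
Area = |Σ|/2 = 698.5.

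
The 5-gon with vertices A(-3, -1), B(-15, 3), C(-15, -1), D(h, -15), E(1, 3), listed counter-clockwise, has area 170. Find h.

14

Write out the shoelace sum; only the two edges meeting at D involve h:
2·Area = [((-15)·(-15) − h·(-1)) + (h·3 − 1·(-15))] + 44
       = 4·h + 284 = 340
⇒ h = 14.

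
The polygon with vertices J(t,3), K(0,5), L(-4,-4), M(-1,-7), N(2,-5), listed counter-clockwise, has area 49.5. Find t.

3

Write out the shoelace sum; only the two edges meeting at J involve t:
2·Area = [(2·3 − t·(-5)) + (t·5 − 0·3)] + 63
       = 10·t + 69 = 99
⇒ t = 3.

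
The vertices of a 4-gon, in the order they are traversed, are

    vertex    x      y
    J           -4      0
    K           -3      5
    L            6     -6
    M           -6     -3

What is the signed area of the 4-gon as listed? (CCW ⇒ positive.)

Σ = (-20) + (-12) + (-54) + (-12) = -98
Signed area = Σ/2 = -49 (negative ⇒ clockwise traversal).

-49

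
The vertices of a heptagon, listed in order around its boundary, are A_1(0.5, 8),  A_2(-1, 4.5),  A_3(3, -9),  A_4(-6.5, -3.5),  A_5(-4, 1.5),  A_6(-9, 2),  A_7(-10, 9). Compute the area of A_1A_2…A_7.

113.5

Apply Gauss's area formula: 2A = Σ (x_i·y_{i+1} − x_{i+1}·y_i), indices taken mod 7.
A_1→A_2: (0.5)(4.5) − (-1)(8) = 10.25
A_2→A_3: (-1)(-9) − (3)(4.5) = -4.5
A_3→A_4: (3)(-3.5) − (-6.5)(-9) = -69
A_4→A_5: (-6.5)(1.5) − (-4)(-3.5) = -23.75
A_5→A_6: (-4)(2) − (-9)(1.5) = 5.5
A_6→A_7: (-9)(9) − (-10)(2) = -61
A_7→A_1: (-10)(8) − (0.5)(9) = -84.5
Σ = -227
Area = |Σ|/2 = 113.5.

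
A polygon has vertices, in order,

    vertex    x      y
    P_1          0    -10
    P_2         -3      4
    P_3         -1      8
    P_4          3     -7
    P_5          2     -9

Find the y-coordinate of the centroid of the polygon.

-511/300

Apply Gauss's area formula. First the cross-terms c_i = x_i·y_{i+1} − x_{i+1}·y_i:
  -30, -20, -17, -13, -20  ⇒  2A = -100, A = -50.
Then Σ (y_i + y_{i+1})·c_i = 511, so ȳ = 511 / (6·(-50)) = -511/300.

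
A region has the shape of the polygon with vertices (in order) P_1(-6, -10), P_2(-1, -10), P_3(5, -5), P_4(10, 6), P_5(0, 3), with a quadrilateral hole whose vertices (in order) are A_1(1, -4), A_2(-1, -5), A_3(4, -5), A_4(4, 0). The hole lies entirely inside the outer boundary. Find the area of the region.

Outer boundary:
Σ = (50) + (55) + (80) + (30) + (18) = 233
Area = |Σ|/2 = 116.5.
Hole:
Σ = (-9) + (25) + (20) + (-16) = 20
Area = |Σ|/2 = 10.
Net area = 116.5 − 10 = 106.5.

106.5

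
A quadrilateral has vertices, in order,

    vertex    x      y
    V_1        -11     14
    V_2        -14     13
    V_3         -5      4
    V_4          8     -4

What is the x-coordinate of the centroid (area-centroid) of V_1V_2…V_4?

Apply the shoelace (surveyor's) formula. First the cross-terms c_i = x_i·y_{i+1} − x_{i+1}·y_i:
  53, 9, -12, 68  ⇒  2A = 118, A = 59.
Then Σ (x_i + x_{i+1})·c_i = -1736, so x̄ = -1736 / (6·59) = -868/177.

-868/177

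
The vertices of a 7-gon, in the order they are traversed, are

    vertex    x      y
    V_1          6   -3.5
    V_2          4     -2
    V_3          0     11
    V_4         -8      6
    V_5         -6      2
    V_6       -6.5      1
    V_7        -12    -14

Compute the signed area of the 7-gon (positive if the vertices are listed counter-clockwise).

Apply the surveyor's formula: 2A = Σ (x_i·y_{i+1} − x_{i+1}·y_i), indices taken mod 7.
Σ = (2) + (44) + (88) + (20) + (7) + (103) + (126) = 390
Signed area = Σ/2 = 195 (positive ⇒ counter-clockwise traversal).

195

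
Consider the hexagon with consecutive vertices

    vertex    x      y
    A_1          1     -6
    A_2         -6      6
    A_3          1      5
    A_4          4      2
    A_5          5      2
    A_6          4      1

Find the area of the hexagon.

57

Apply the surveyor's formula: 2A = Σ (x_i·y_{i+1} − x_{i+1}·y_i), indices taken mod 6.
Cross-terms: -30, -36, -18, -2, -3, -25  ⇒  Σ = -114
Area = |Σ|/2 = 57.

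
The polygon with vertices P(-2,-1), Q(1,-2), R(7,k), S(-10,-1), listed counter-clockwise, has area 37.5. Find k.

5

The doubled signed area Σ (x_i y_{i+1} − x_{i+1} y_i) is linear in k.
With k=0 it equals 20; the coefficient of k is 11 (from the two edges through R).
So 11·k + 20 = 2·37.5 = 75 ⇒ k = 5.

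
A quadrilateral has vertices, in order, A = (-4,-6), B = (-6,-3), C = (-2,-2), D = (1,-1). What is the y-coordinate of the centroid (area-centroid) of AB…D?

Apply Gauss's area formula. First the cross-terms c_i = x_i·y_{i+1} − x_{i+1}·y_i:
  -24, 6, 4, -10  ⇒  2A = -24, A = -12.
Then Σ (y_i + y_{i+1})·c_i = 244, so ȳ = 244 / (6·(-12)) = -61/18.

-61/18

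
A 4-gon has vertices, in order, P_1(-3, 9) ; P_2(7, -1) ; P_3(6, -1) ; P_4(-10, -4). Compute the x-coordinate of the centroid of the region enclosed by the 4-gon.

-403/197

Apply the shoelace (surveyor's) formula. First the cross-terms c_i = x_i·y_{i+1} − x_{i+1}·y_i:
  -60, -1, -34, -102  ⇒  2A = -197, A = -98.5.
Then Σ (x_i + x_{i+1})·c_i = 1209, so x̄ = 1209 / (6·(-98.5)) = -403/197.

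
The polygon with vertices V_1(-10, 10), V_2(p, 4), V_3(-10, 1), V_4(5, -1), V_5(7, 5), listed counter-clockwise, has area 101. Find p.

-5

Write out the shoelace sum; only the two edges meeting at V_2 involve p:
2·Area = [((-10)·4 − p·10) + (p·1 − (-10)·4)] + 157
       = -9·p + 157 = 202
⇒ p = -5.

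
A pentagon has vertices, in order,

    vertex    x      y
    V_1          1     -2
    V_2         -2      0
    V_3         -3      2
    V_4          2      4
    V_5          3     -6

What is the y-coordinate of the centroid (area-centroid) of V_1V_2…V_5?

1/3

Apply the shoelace formula. First the cross-terms c_i = x_i·y_{i+1} − x_{i+1}·y_i:
  -4, -4, -16, -24, 0  ⇒  2A = -48, A = -24.
Then Σ (y_i + y_{i+1})·c_i = -48, so ȳ = -48 / (6·(-24)) = 1/3.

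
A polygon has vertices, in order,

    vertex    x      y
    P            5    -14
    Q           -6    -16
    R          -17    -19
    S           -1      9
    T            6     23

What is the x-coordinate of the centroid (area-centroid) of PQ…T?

-144/77

Apply the shoelace (surveyor's) formula. First the cross-terms c_i = x_i·y_{i+1} − x_{i+1}·y_i:
  -164, -158, -172, -77, -199  ⇒  2A = -770, A = -385.
Then Σ (x_i + x_{i+1})·c_i = 4320, so x̄ = 4320 / (6·(-385)) = -144/77.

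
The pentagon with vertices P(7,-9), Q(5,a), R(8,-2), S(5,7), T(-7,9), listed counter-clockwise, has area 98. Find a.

-1

The doubled signed area Σ (x_i y_{i+1} − x_{i+1} y_i) is linear in a.
With a=0 it equals 195; the coefficient of a is -1 (from the two edges through Q).
So -1·a + 195 = 2·98 = 196 ⇒ a = -1.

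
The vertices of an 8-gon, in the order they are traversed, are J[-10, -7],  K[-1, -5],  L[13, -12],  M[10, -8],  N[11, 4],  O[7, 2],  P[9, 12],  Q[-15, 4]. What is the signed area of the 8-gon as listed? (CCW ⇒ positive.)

Apply the shoelace formula: 2A = Σ (x_i·y_{i+1} − x_{i+1}·y_i), indices taken mod 8.
Σ = (43) + (77) + (16) + (128) + (-6) + (66) + (216) + (145) = 685
Signed area = Σ/2 = 342.5 (positive ⇒ counter-clockwise traversal).

342.5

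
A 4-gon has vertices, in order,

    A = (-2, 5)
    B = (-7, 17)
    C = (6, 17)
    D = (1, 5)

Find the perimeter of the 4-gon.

|AB| = √((-5)² + (12)²) = √169 = 13
|BC| = √((13)² + (0)²) = √169 = 13
|CD| = √((-5)² + (-12)²) = √169 = 13
|DA| = √((-3)² + (0)²) = √9 = 3
Perimeter = 13 + 13 + 13 + 3 = 42.

42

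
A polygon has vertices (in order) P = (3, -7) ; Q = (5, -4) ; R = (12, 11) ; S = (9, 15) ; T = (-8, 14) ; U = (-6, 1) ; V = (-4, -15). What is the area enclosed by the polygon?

348

P→Q: (3)(-4) − (5)(-7) = 23
Q→R: (5)(11) − (12)(-4) = 103
R→S: (12)(15) − (9)(11) = 81
S→T: (9)(14) − (-8)(15) = 246
T→U: (-8)(1) − (-6)(14) = 76
U→V: (-6)(-15) − (-4)(1) = 94
V→P: (-4)(-7) − (3)(-15) = 73
Σ = 696
Area = |Σ|/2 = 348.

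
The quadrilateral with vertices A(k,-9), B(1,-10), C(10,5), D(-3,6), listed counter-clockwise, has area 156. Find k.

-6

The doubled signed area Σ (x_i y_{i+1} − x_{i+1} y_i) is linear in k.
With k=0 it equals 216; the coefficient of k is -16 (from the two edges through A).
So -16·k + 216 = 2·156 = 312 ⇒ k = -6.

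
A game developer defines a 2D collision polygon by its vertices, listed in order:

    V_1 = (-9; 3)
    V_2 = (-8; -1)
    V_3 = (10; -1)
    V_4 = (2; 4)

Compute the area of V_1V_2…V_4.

Apply the surveyor's formula: 2A = Σ (x_i·y_{i+1} − x_{i+1}·y_i), indices taken mod 4.
Σ = (33) + (18) + (42) + (42) = 135
Area = |Σ|/2 = 67.5.

67.5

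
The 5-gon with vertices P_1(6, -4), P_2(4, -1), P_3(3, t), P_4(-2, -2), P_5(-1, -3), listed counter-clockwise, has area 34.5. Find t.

6

The doubled signed area Σ (x_i y_{i+1} − x_{i+1} y_i) is linear in t.
With t=0 it equals 33; the coefficient of t is 6 (from the two edges through P_3).
So 6·t + 33 = 2·34.5 = 69 ⇒ t = 6.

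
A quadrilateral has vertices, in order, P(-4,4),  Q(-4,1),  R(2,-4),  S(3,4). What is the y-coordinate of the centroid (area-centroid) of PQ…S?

Apply the shoelace formula. First the cross-terms c_i = x_i·y_{i+1} − x_{i+1}·y_i:
  12, 14, 20, 28  ⇒  2A = 74, A = 37.
Then Σ (y_i + y_{i+1})·c_i = 242, so ȳ = 242 / (6·37) = 121/111.

121/111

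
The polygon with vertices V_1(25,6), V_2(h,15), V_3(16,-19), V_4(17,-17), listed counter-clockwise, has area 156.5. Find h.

The doubled signed area Σ (x_i y_{i+1} − x_{i+1} y_i) is linear in h.
With h=0 it equals 713; the coefficient of h is -25 (from the two edges through V_2).
So -25·h + 713 = 2·156.5 = 313 ⇒ h = 16.

16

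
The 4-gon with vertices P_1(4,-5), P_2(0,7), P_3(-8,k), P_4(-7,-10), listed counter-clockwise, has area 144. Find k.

7

Write out the shoelace sum; only the two edges meeting at P_3 involve k:
2·Area = [(0·k − (-8)·7) + ((-8)·(-10) − (-7)·k)] + 103
       = 7·k + 239 = 288
⇒ k = 7.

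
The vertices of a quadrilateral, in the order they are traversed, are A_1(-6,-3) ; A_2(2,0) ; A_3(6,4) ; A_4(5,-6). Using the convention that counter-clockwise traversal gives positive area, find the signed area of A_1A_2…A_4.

Cross-terms: 6, 8, -56, -51  ⇒  Σ = -93
Signed area = Σ/2 = -46.5 (negative ⇒ clockwise traversal).

-46.5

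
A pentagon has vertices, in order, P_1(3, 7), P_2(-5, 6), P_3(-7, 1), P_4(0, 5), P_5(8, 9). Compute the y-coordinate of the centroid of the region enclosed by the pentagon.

107/22

Apply the shoelace formula. First the cross-terms c_i = x_i·y_{i+1} − x_{i+1}·y_i:
  53, 37, -35, -40, 29  ⇒  2A = 44, A = 22.
Then Σ (y_i + y_{i+1})·c_i = 642, so ȳ = 642 / (6·22) = 107/22.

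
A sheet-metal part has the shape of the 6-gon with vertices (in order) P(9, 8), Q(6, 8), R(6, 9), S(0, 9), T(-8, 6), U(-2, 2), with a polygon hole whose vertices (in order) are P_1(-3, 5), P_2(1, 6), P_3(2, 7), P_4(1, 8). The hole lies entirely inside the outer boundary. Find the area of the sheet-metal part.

Outer boundary:
Apply the shoelace (surveyor's) formula: 2A = Σ (x_i·y_{i+1} − x_{i+1}·y_i), indices taken mod 6.
Cross-terms: 24, 6, 54, 72, -4, -34  ⇒  Σ = 118
Area = |Σ|/2 = 59.
Hole:
P_1→P_2: (-3)(6) − (1)(5) = -23
P_2→P_3: (1)(7) − (2)(6) = -5
P_3→P_4: (2)(8) − (1)(7) = 9
P_4→P_1: (1)(5) − (-3)(8) = 29
Σ = 10
Area = |Σ|/2 = 5.
Net area = 59 − 5 = 54.

54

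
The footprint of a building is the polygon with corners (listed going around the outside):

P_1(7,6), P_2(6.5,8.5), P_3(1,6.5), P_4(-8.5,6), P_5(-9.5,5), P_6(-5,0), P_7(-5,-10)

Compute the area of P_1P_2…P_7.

Σ = (20.5) + (33.75) + (61.25) + (14.5) + (25) + (50) + (40) = 245
Area = |Σ|/2 = 122.5.

122.5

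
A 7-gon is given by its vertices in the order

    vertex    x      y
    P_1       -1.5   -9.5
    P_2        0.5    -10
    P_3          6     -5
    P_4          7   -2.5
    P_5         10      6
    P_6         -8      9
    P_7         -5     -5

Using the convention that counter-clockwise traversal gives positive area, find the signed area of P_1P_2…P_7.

Apply the surveyor's formula: 2A = Σ (x_i·y_{i+1} − x_{i+1}·y_i), indices taken mod 7.
Σ = (19.75) + (57.5) + (20) + (67) + (138) + (85) + (40) = 427.25
Signed area = Σ/2 = 213.625 (positive ⇒ counter-clockwise traversal).

213.625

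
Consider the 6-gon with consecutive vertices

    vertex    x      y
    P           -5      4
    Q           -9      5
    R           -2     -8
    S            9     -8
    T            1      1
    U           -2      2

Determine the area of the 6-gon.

102

Cross-terms: 11, 82, 88, 17, 4, 2  ⇒  Σ = 204
Area = |Σ|/2 = 102.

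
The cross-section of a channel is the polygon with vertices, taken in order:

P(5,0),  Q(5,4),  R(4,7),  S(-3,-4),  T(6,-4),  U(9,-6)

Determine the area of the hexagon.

Apply the shoelace formula: 2A = Σ (x_i·y_{i+1} − x_{i+1}·y_i), indices taken mod 6.
P→Q: (5)(4) − (5)(0) = 20
Q→R: (5)(7) − (4)(4) = 19
R→S: (4)(-4) − (-3)(7) = 5
S→T: (-3)(-4) − (6)(-4) = 36
T→U: (6)(-6) − (9)(-4) = 0
U→P: (9)(0) − (5)(-6) = 30
Σ = 110
Area = |Σ|/2 = 55.

55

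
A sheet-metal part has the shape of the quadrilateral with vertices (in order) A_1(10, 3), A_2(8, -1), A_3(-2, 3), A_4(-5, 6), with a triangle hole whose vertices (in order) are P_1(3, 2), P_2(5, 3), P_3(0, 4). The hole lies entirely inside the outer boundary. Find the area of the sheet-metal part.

38.5

Outer boundary:
Apply the shoelace (surveyor's) formula: 2A = Σ (x_i·y_{i+1} − x_{i+1}·y_i), indices taken mod 4.
Σ = (-34) + (22) + (3) + (-75) = -84
Area = |Σ|/2 = 42.
Hole:
Apply the shoelace formula: 2A = Σ (x_i·y_{i+1} − x_{i+1}·y_i), indices taken mod 3.
Cross-terms: -1, 20, -12  ⇒  Σ = 7
Area = |Σ|/2 = 3.5.
Net area = 42 − 3.5 = 38.5.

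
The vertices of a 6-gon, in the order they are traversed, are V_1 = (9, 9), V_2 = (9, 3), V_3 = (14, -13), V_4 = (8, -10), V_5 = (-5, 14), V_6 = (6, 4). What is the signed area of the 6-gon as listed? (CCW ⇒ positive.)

-136.5

Σ = (-54) + (-159) + (-36) + (62) + (-104) + (18) = -273
Signed area = Σ/2 = -136.5 (negative ⇒ clockwise traversal).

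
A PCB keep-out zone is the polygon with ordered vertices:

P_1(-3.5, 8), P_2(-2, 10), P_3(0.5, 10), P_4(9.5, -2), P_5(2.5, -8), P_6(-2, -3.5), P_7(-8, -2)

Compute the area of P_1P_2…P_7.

Apply the surveyor's formula: 2A = Σ (x_i·y_{i+1} − x_{i+1}·y_i), indices taken mod 7.
Cross-terms: -19, -25, -96, -71, -24.75, -24, -71  ⇒  Σ = -330.75
Area = |Σ|/2 = 165.375.

165.375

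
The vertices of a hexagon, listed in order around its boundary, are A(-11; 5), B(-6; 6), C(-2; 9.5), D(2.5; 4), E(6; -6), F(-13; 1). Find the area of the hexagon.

Apply the shoelace (surveyor's) formula: 2A = Σ (x_i·y_{i+1} − x_{i+1}·y_i), indices taken mod 6.
Cross-terms: -36, -45, -31.75, -39, -72, -54  ⇒  Σ = -277.75
Area = |Σ|/2 = 138.875.

138.875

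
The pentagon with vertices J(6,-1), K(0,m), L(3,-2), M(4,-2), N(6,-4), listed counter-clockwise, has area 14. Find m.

The doubled signed area Σ (x_i y_{i+1} − x_{i+1} y_i) is linear in m.
With m=0 it equals 16; the coefficient of m is 3 (from the two edges through K).
So 3·m + 16 = 2·14 = 28 ⇒ m = 4.

4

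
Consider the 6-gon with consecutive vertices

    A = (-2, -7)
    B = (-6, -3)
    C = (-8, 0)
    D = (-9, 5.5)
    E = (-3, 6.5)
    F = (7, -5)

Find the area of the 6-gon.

117.75

Apply Gauss's area formula: 2A = Σ (x_i·y_{i+1} − x_{i+1}·y_i), indices taken mod 6.
Cross-terms: -36, -24, -44, -42, -30.5, -59  ⇒  Σ = -235.5
Area = |Σ|/2 = 117.75.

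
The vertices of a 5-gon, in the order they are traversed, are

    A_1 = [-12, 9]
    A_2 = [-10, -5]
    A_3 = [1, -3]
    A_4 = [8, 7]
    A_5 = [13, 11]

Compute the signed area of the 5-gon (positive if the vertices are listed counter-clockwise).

Apply the shoelace formula: 2A = Σ (x_i·y_{i+1} − x_{i+1}·y_i), indices taken mod 5.
Σ = (150) + (35) + (31) + (-3) + (249) = 462
Signed area = Σ/2 = 231 (positive ⇒ counter-clockwise traversal).

231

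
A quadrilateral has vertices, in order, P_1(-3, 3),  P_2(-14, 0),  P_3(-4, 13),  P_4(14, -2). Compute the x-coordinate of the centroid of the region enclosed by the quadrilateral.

Apply the shoelace (surveyor's) formula. First the cross-terms c_i = x_i·y_{i+1} − x_{i+1}·y_i:
  42, -182, -174, 36  ⇒  2A = -278, A = -139.
Then Σ (x_i + x_{i+1})·c_i = 1218, so x̄ = 1218 / (6·(-139)) = -203/139.

-203/139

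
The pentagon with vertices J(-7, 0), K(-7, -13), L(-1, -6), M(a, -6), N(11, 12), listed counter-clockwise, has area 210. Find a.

8

Write out the shoelace sum; only the two edges meeting at M involve a:
2·Area = [((-1)·(-6) − a·(-6)) + (a·12 − 11·(-6))] + 204
       = 18·a + 276 = 420
⇒ a = 8.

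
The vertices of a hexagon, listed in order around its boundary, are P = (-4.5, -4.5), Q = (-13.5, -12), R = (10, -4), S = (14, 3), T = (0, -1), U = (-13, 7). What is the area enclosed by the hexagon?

158.125

Σ = (-6.75) + (174) + (86) + (-14) + (-13) + (90) = 316.25
Area = |Σ|/2 = 158.125.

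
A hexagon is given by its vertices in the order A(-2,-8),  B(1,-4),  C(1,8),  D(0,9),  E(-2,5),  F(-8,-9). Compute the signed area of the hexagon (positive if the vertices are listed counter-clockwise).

Σ = (16) + (12) + (9) + (18) + (58) + (46) = 159
Signed area = Σ/2 = 79.5 (positive ⇒ counter-clockwise traversal).

79.5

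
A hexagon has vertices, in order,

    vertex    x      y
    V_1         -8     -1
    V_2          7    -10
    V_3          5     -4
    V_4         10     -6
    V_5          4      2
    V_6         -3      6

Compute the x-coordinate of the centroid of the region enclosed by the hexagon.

103/183

Apply the surveyor's formula. First the cross-terms c_i = x_i·y_{i+1} − x_{i+1}·y_i:
  87, 22, 10, 44, 30, 51  ⇒  2A = 244, A = 122.
Then Σ (x_i + x_{i+1})·c_i = 412, so x̄ = 412 / (6·122) = 103/183.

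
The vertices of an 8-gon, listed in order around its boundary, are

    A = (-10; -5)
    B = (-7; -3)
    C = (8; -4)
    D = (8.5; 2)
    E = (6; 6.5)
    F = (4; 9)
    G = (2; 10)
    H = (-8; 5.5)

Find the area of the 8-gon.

188.125

Σ = (-5) + (52) + (50) + (43.25) + (28) + (22) + (91) + (95) = 376.25
Area = |Σ|/2 = 188.125.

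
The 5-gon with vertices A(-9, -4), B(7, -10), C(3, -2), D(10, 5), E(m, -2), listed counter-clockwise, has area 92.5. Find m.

-6

Write out the shoelace sum; only the two edges meeting at E involve m:
2·Area = [(10·(-2) − m·5) + (m·(-4) − (-9)·(-2))] + 169
       = -9·m + 131 = 185
⇒ m = -6.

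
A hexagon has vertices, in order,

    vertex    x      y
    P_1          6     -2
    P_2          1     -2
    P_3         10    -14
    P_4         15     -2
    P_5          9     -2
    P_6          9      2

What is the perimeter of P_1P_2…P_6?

|P_1P_2| = √((-5)² + (0)²) = √25 = 5
|P_2P_3| = √((9)² + (-12)²) = √225 = 15
|P_3P_4| = √((5)² + (12)²) = √169 = 13
|P_4P_5| = √((-6)² + (0)²) = √36 = 6
|P_5P_6| = √((0)² + (4)²) = √16 = 4
|P_6P_1| = √((-3)² + (-4)²) = √25 = 5
Perimeter = 5 + 15 + 13 + 6 + 4 + 5 = 48.

48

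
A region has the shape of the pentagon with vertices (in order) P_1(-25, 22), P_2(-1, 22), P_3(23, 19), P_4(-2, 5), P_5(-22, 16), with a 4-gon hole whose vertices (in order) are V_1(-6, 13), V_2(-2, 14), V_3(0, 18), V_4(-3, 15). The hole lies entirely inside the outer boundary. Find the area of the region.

447.5

Outer boundary:
Apply the shoelace formula: 2A = Σ (x_i·y_{i+1} − x_{i+1}·y_i), indices taken mod 5.
Σ = (-528) + (-525) + (153) + (78) + (-84) = -906
Area = |Σ|/2 = 453.
Hole:
Σ = (-58) + (-36) + (54) + (51) = 11
Area = |Σ|/2 = 5.5.
Net area = 453 − 5.5 = 447.5.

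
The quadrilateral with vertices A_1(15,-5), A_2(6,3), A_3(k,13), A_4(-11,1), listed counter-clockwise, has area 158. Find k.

10

Write out the shoelace sum; only the two edges meeting at A_3 involve k:
2·Area = [(6·13 − k·3) + (k·1 − (-11)·13)] + 115
       = -2·k + 336 = 316
⇒ k = 10.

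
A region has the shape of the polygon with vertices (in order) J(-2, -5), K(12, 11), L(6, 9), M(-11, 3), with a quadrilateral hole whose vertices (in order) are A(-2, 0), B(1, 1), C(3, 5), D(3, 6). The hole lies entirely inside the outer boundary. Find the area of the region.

Outer boundary:
J→K: (-2)(11) − (12)(-5) = 38
K→L: (12)(9) − (6)(11) = 42
L→M: (6)(3) − (-11)(9) = 117
M→J: (-11)(-5) − (-2)(3) = 61
Σ = 258
Area = |Σ|/2 = 129.
Hole:
A→B: (-2)(1) − (1)(0) = -2
B→C: (1)(5) − (3)(1) = 2
C→D: (3)(6) − (3)(5) = 3
D→A: (3)(0) − (-2)(6) = 12
Σ = 15
Area = |Σ|/2 = 7.5.
Net area = 129 − 7.5 = 121.5.

121.5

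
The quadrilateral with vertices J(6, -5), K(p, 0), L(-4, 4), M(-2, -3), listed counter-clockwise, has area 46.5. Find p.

The doubled signed area Σ (x_i y_{i+1} − x_{i+1} y_i) is linear in p.
With p=0 it equals 48; the coefficient of p is 9 (from the two edges through K).
So 9·p + 48 = 2·46.5 = 93 ⇒ p = 5.

5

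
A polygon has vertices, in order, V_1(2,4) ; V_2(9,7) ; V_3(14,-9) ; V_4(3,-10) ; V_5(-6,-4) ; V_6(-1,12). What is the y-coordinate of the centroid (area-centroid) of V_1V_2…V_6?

Apply the shoelace (surveyor's) formula. First the cross-terms c_i = x_i·y_{i+1} − x_{i+1}·y_i:
  -22, -179, -113, -72, -76, -28  ⇒  2A = -490, A = -245.
Then Σ (y_i + y_{i+1})·c_i = 2215, so ȳ = 2215 / (6·(-245)) = -443/294.

-443/294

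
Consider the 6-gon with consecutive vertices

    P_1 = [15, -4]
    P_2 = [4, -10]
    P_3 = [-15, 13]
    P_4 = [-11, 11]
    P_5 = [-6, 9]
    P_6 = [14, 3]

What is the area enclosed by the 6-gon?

Apply Gauss's area formula: 2A = Σ (x_i·y_{i+1} − x_{i+1}·y_i), indices taken mod 6.
P_1→P_2: (15)(-10) − (4)(-4) = -134
P_2→P_3: (4)(13) − (-15)(-10) = -98
P_3→P_4: (-15)(11) − (-11)(13) = -22
P_4→P_5: (-11)(9) − (-6)(11) = -33
P_5→P_6: (-6)(3) − (14)(9) = -144
P_6→P_1: (14)(-4) − (15)(3) = -101
Σ = -532
Area = |Σ|/2 = 266.

266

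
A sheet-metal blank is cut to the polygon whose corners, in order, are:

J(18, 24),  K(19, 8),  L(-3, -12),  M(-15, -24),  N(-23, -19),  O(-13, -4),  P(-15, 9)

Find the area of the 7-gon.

Apply Gauss's area formula: 2A = Σ (x_i·y_{i+1} − x_{i+1}·y_i), indices taken mod 7.
J→K: (18)(8) − (19)(24) = -312
K→L: (19)(-12) − (-3)(8) = -204
L→M: (-3)(-24) − (-15)(-12) = -108
M→N: (-15)(-19) − (-23)(-24) = -267
N→O: (-23)(-4) − (-13)(-19) = -155
O→P: (-13)(9) − (-15)(-4) = -177
P→J: (-15)(24) − (18)(9) = -522
Σ = -1745
Area = |Σ|/2 = 872.5.

872.5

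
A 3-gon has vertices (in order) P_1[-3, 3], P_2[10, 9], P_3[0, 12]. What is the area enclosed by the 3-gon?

49.5

Apply the surveyor's formula: 2A = Σ (x_i·y_{i+1} − x_{i+1}·y_i), indices taken mod 3.
P_1→P_2: (-3)(9) − (10)(3) = -57
P_2→P_3: (10)(12) − (0)(9) = 120
P_3→P_1: (0)(3) − (-3)(12) = 36
Σ = 99
Area = |Σ|/2 = 49.5.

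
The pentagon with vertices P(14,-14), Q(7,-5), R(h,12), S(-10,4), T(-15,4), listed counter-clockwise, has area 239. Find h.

The doubled signed area Σ (x_i y_{i+1} − x_{i+1} y_i) is linear in h.
With h=0 it equals 406; the coefficient of h is 9 (from the two edges through R).
So 9·h + 406 = 2·239 = 478 ⇒ h = 8.

8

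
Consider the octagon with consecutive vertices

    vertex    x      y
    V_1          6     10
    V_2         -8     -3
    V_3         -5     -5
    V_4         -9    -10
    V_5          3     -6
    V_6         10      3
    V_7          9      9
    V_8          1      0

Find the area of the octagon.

154.5

Apply Gauss's area formula: 2A = Σ (x_i·y_{i+1} − x_{i+1}·y_i), indices taken mod 8.
V_1→V_2: (6)(-3) − (-8)(10) = 62
V_2→V_3: (-8)(-5) − (-5)(-3) = 25
V_3→V_4: (-5)(-10) − (-9)(-5) = 5
V_4→V_5: (-9)(-6) − (3)(-10) = 84
V_5→V_6: (3)(3) − (10)(-6) = 69
V_6→V_7: (10)(9) − (9)(3) = 63
V_7→V_8: (9)(0) − (1)(9) = -9
V_8→V_1: (1)(10) − (6)(0) = 10
Σ = 309
Area = |Σ|/2 = 154.5.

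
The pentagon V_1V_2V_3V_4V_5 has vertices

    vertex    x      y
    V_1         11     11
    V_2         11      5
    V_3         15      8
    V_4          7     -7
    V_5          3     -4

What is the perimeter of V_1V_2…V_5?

|V_1V_2| = √((0)² + (-6)²) = √36 = 6
|V_2V_3| = √((4)² + (3)²) = √25 = 5
|V_3V_4| = √((-8)² + (-15)²) = √289 = 17
|V_4V_5| = √((-4)² + (3)²) = √25 = 5
|V_5V_1| = √((8)² + (15)²) = √289 = 17
Perimeter = 6 + 5 + 17 + 5 + 17 = 50.

50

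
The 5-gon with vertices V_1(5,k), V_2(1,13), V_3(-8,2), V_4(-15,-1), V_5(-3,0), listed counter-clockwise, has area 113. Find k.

-5

The doubled signed area Σ (x_i y_{i+1} − x_{i+1} y_i) is linear in k.
With k=0 it equals 206; the coefficient of k is -4 (from the two edges through V_1).
So -4·k + 206 = 2·113 = 226 ⇒ k = -5.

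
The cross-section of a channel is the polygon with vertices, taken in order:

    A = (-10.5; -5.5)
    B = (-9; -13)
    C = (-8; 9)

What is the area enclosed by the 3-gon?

Apply the surveyor's formula: 2A = Σ (x_i·y_{i+1} − x_{i+1}·y_i), indices taken mod 3.
A→B: (-10.5)(-13) − (-9)(-5.5) = 87
B→C: (-9)(9) − (-8)(-13) = -185
C→A: (-8)(-5.5) − (-10.5)(9) = 138.5
Σ = 40.5
Area = |Σ|/2 = 20.25.

20.25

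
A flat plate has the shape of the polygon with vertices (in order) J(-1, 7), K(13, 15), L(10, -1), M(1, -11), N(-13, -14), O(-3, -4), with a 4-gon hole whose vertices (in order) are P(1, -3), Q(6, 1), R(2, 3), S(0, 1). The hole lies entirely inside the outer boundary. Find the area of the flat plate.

Outer boundary:
Apply the shoelace (surveyor's) formula: 2A = Σ (x_i·y_{i+1} − x_{i+1}·y_i), indices taken mod 6.
Σ = (-106) + (-163) + (-109) + (-157) + (10) + (-25) = -550
Area = |Σ|/2 = 275.
Hole:
P→Q: (1)(1) − (6)(-3) = 19
Q→R: (6)(3) − (2)(1) = 16
R→S: (2)(1) − (0)(3) = 2
S→P: (0)(-3) − (1)(1) = -1
Σ = 36
Area = |Σ|/2 = 18.
Net area = 275 − 18 = 257.

257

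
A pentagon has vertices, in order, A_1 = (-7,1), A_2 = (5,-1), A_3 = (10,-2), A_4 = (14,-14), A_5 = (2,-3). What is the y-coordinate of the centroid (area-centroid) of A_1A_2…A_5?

Apply the shoelace formula. First the cross-terms c_i = x_i·y_{i+1} − x_{i+1}·y_i:
  2, 0, -112, -14, -19  ⇒  2A = -143, A = -71.5.
Then Σ (y_i + y_{i+1})·c_i = 2068, so ȳ = 2068 / (6·(-71.5)) = -188/39.

-188/39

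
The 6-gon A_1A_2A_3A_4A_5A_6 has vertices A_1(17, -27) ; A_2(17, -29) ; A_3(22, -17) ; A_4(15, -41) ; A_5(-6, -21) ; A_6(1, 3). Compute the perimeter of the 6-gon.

128

|A_1A_2| = √((0)² + (-2)²) = √4 = 2
|A_2A_3| = √((5)² + (12)²) = √169 = 13
|A_3A_4| = √((-7)² + (-24)²) = √625 = 25
|A_4A_5| = √((-21)² + (20)²) = √841 = 29
|A_5A_6| = √((7)² + (24)²) = √625 = 25
|A_6A_1| = √((16)² + (-30)²) = √1156 = 34
Perimeter = 2 + 13 + 25 + 29 + 25 + 34 = 128.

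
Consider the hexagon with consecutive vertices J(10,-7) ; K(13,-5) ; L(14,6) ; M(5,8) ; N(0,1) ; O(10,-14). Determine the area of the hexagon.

Apply the shoelace formula: 2A = Σ (x_i·y_{i+1} − x_{i+1}·y_i), indices taken mod 6.
Σ = (41) + (148) + (82) + (5) + (-10) + (70) = 336
Area = |Σ|/2 = 168.

168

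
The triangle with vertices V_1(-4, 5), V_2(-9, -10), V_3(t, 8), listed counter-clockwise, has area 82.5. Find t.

Write out the shoelace sum; only the two edges meeting at V_3 involve t:
2·Area = [((-9)·8 − t·(-10)) + (t·5 − (-4)·8)] + 85
       = 15·t + 45 = 165
⇒ t = 8.

8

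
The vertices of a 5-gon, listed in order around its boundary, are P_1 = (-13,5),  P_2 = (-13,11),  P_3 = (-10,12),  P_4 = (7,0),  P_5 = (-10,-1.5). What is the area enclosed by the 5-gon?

P_1→P_2: (-13)(11) − (-13)(5) = -78
P_2→P_3: (-13)(12) − (-10)(11) = -46
P_3→P_4: (-10)(0) − (7)(12) = -84
P_4→P_5: (7)(-1.5) − (-10)(0) = -10.5
P_5→P_1: (-10)(5) − (-13)(-1.5) = -69.5
Σ = -288
Area = |Σ|/2 = 144.

144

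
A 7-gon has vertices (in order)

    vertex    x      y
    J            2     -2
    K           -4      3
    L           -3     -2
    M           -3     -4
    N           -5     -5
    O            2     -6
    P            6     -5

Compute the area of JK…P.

Apply the shoelace formula: 2A = Σ (x_i·y_{i+1} − x_{i+1}·y_i), indices taken mod 7.
J→K: (2)(3) − (-4)(-2) = -2
K→L: (-4)(-2) − (-3)(3) = 17
L→M: (-3)(-4) − (-3)(-2) = 6
M→N: (-3)(-5) − (-5)(-4) = -5
N→O: (-5)(-6) − (2)(-5) = 40
O→P: (2)(-5) − (6)(-6) = 26
P→J: (6)(-2) − (2)(-5) = -2
Σ = 80
Area = |Σ|/2 = 40.

40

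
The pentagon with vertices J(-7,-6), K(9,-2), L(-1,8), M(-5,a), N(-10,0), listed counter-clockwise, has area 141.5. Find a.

The doubled signed area Σ (x_i y_{i+1} − x_{i+1} y_i) is linear in a.
With a=0 it equals 238; the coefficient of a is 9 (from the two edges through M).
So 9·a + 238 = 2·141.5 = 283 ⇒ a = 5.

5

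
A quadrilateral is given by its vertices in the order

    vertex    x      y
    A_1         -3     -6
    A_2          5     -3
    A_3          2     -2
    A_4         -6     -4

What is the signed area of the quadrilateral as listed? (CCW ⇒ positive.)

A_1→A_2: (-3)(-3) − (5)(-6) = 39
A_2→A_3: (5)(-2) − (2)(-3) = -4
A_3→A_4: (2)(-4) − (-6)(-2) = -20
A_4→A_1: (-6)(-6) − (-3)(-4) = 24
Σ = 39
Signed area = Σ/2 = 19.5 (positive ⇒ counter-clockwise traversal).

19.5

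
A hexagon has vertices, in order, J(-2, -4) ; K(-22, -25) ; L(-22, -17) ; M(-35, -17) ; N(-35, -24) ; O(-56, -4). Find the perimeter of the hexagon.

140

|JK| = √((-20)² + (-21)²) = √841 = 29
|KL| = √((0)² + (8)²) = √64 = 8
|LM| = √((-13)² + (0)²) = √169 = 13
|MN| = √((0)² + (-7)²) = √49 = 7
|NO| = √((-21)² + (20)²) = √841 = 29
|OJ| = √((54)² + (0)²) = √2916 = 54
Perimeter = 29 + 8 + 13 + 7 + 29 + 54 = 140.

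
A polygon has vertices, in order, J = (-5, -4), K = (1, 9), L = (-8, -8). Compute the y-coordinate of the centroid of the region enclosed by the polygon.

-1

Apply the surveyor's formula. First the cross-terms c_i = x_i·y_{i+1} − x_{i+1}·y_i:
  -41, 64, -8  ⇒  2A = 15, A = 7.5.
Then Σ (y_i + y_{i+1})·c_i = -45, so ȳ = -45 / (6·7.5) = -1.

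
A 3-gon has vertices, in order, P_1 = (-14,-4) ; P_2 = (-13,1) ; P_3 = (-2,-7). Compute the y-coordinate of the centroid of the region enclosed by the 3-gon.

Apply the surveyor's formula. First the cross-terms c_i = x_i·y_{i+1} − x_{i+1}·y_i:
  -66, 93, -90  ⇒  2A = -63, A = -31.5.
Then Σ (y_i + y_{i+1})·c_i = 630, so ȳ = 630 / (6·(-31.5)) = -10/3.

-10/3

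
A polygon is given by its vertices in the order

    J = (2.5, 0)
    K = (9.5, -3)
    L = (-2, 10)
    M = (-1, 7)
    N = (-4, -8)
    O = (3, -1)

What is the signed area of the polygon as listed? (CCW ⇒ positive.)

Cross-terms: -7.5, 89, -4, 36, 28, 2.5  ⇒  Σ = 144
Signed area = Σ/2 = 72 (positive ⇒ counter-clockwise traversal).

72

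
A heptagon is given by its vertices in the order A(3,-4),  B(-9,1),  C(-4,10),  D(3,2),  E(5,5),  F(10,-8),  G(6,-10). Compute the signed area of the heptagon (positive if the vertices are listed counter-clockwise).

-144

Cross-terms: -33, -86, -38, 5, -90, -52, 6  ⇒  Σ = -288
Signed area = Σ/2 = -144 (negative ⇒ clockwise traversal).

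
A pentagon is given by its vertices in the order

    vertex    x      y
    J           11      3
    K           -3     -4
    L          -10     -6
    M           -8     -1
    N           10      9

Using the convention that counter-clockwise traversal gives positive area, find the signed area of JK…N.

Apply Gauss's area formula: 2A = Σ (x_i·y_{i+1} − x_{i+1}·y_i), indices taken mod 5.
Cross-terms: -35, -22, -38, -62, -69  ⇒  Σ = -226
Signed area = Σ/2 = -113 (negative ⇒ clockwise traversal).

-113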